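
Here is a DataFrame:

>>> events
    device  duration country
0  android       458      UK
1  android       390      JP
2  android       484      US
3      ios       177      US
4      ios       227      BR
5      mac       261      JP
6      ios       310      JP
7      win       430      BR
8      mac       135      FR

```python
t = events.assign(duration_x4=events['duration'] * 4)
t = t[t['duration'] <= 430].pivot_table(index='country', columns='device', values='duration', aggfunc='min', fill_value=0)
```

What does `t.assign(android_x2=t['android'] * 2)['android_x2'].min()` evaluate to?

add column duration_x4 = events['duration'] * 4:
    device  duration country  duration_x4
0  android       458      UK         1832
1  android       390      JP         1560
2  android       484      US         1936
3      ios       177      US          708
4      ios       227      BR          908
5      mac       261      JP         1044
6      ios       310      JP         1240
7      win       430      BR         1720
8      mac       135      FR          540
filter rows where duration <= 430:
    device  duration country  duration_x4
1  android       390      JP         1560
3      ios       177      US          708
4      ios       227      BR          908
5      mac       261      JP         1044
6      ios       310      JP         1240
7      win       430      BR         1720
8      mac       135      FR          540
pivot: rows=country, cols=device, min(duration):
device   android  ios  mac  win
country                        
BR             0  227    0  430
FR             0    0  135    0
JP           390  310  261    0
US             0  177    0    0
add column android_x2 = t['android'] * 2:
device   android  ios  mac  win  android_x2
country                                    
BR             0  227    0  430           0
FR             0    0  135    0           0
JP           390  310  261    0         780
US             0  177    0    0           0
Hence 0.

0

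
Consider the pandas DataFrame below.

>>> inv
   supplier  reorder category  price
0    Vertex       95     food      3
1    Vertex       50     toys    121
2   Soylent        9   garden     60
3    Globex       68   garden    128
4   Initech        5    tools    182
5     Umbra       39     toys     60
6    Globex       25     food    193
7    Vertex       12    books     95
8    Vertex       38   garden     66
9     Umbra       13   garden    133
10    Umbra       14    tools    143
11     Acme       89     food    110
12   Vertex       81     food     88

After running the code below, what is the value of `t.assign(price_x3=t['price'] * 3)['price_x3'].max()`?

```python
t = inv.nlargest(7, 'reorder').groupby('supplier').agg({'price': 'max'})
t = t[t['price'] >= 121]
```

384

take 7 rows with largest reorder:
   supplier  reorder category  price
0    Vertex       95     food      3
11     Acme       89     food    110
12   Vertex       81     food     88
3    Globex       68   garden    128
1    Vertex       50     toys    121
5     Umbra       39     toys     60
8    Vertex       38   garden     66
group by supplier, max of price:
          price
supplier       
Acme        110
Globex      128
Umbra        60
Vertex      121
filter rows where price >= 121:
          price
supplier       
Globex      128
Vertex      121
add column price_x3 = t['price'] * 3:
          price  price_x3
supplier                 
Globex      128       384
Vertex      121       363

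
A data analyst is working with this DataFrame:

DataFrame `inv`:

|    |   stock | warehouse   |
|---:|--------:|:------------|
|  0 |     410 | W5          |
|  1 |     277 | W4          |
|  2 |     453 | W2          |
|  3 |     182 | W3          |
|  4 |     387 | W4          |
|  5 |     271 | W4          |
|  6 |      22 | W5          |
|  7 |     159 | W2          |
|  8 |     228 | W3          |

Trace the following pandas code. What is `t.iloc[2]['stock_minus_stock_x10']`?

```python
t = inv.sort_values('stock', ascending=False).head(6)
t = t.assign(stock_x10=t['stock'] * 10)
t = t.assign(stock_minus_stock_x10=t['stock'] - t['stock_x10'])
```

-3483

sort by stock descending:
   stock warehouse
2    453        W2
0    410        W5
4    387        W4
1    277        W4
5    271        W4
8    228        W3
3    182        W3
7    159        W2
6     22        W5
take first 6 rows:
   stock warehouse
2    453        W2
0    410        W5
4    387        W4
1    277        W4
5    271        W4
8    228        W3
add column stock_x10 = t['stock'] * 10:
   stock warehouse  stock_x10
2    453        W2       4530
0    410        W5       4100
4    387        W4       3870
1    277        W4       2770
5    271        W4       2710
8    228        W3       2280
add column stock_minus_stock_x10 = t['stock'] - t['stock_x10']:
   stock warehouse  stock_x10  stock_minus_stock_x10
2    453        W2       4530                  -4077
0    410        W5       4100                  -3690
4    387        W4       3870                  -3483
1    277        W4       2770                  -2493
5    271        W4       2710                  -2439
8    228        W3       2280                  -2052
Finally, value at position 2, column 'stock_minus_stock_x10' = -3483.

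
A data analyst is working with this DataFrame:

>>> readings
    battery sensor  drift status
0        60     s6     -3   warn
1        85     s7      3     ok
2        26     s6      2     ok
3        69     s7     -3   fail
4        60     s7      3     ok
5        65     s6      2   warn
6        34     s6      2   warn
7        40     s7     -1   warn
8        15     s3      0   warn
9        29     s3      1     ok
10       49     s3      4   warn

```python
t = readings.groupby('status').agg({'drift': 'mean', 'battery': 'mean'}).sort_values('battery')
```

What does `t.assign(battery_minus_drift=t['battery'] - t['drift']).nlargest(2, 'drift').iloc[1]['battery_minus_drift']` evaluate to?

43.1666666667

group by status: mean(drift), mean(battery):
           drift    battery
status                     
fail   -3.000000  69.000000
ok      2.250000  50.000000
warn    0.666667  43.833333
sort by battery:
           drift    battery
status                     
warn    0.666667  43.833333
ok      2.250000  50.000000
fail   -3.000000  69.000000
add column battery_minus_drift = t['battery'] - t['drift']:
           drift    battery  battery_minus_drift
status                                          
warn    0.666667  43.833333            43.166667
ok      2.250000  50.000000            47.750000
fail   -3.000000  69.000000            72.000000
take 2 rows with largest drift:
           drift    battery  battery_minus_drift
status                                          
ok      2.250000  50.000000            47.750000
warn    0.666667  43.833333            43.166667
Hence 43.1666666667.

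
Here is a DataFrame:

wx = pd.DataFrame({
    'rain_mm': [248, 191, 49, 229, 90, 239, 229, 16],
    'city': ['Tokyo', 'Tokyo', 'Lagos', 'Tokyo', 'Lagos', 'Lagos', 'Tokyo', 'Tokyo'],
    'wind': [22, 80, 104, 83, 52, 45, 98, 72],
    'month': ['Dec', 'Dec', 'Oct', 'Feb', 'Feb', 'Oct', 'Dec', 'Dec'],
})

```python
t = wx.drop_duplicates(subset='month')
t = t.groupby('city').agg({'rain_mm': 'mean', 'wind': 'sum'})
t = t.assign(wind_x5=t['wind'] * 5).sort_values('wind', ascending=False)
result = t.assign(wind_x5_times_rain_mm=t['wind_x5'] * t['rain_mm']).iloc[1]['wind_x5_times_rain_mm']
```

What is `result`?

drop duplicate month (keep=first):
   rain_mm   city  wind month
0      248  Tokyo    22   Dec
2       49  Lagos   104   Oct
3      229  Tokyo    83   Feb
group by city: mean(rain_mm), sum(wind):
       rain_mm  wind
city                
Lagos     49.0   104
Tokyo    238.5   105
add column wind_x5 = t['wind'] * 5:
       rain_mm  wind  wind_x5
city                         
Lagos     49.0   104      520
Tokyo    238.5   105      525
sort by wind descending:
       rain_mm  wind  wind_x5
city                         
Tokyo    238.5   105      525
Lagos     49.0   104      520
add column wind_x5_times_rain_mm = t['wind_x5'] * t['rain_mm']:
       rain_mm  wind  wind_x5  wind_x5_times_rain_mm
city                                                
Tokyo    238.5   105      525               125212.5
Lagos     49.0   104      520                25480.0
value at position 1, column 'wind_x5_times_rain_mm' → 25480.0

25480.0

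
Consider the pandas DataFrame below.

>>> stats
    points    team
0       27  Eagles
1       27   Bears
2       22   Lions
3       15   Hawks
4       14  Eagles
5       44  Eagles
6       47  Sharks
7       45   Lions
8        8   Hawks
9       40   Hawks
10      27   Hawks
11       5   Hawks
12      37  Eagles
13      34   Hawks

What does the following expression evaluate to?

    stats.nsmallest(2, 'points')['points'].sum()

take 2 rows with smallest points:
    points   team
11       5  Hawks
8        8  Hawks

13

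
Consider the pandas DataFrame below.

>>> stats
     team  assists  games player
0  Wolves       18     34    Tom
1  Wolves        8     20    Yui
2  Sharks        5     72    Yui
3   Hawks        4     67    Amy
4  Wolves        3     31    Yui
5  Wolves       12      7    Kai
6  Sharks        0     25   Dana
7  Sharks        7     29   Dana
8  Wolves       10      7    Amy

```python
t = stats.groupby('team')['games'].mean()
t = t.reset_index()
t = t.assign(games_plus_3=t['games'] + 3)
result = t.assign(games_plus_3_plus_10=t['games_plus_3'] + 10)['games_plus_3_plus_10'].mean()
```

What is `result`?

group by team, mean of games:
team
Hawks     67.0
Sharks    42.0
Wolves    19.8
Name: games, dtype: float64
reset_index():
     team  games
0   Hawks   67.0
1  Sharks   42.0
2  Wolves   19.8
add column games_plus_3 = t['games'] + 3:
     team  games  games_plus_3
0   Hawks   67.0          70.0
1  Sharks   42.0          45.0
2  Wolves   19.8          22.8
add column games_plus_3_plus_10 = t['games_plus_3'] + 10:
     team  games  games_plus_3  games_plus_3_plus_10
0   Hawks   67.0          70.0                  80.0
1  Sharks   42.0          45.0                  55.0
2  Wolves   19.8          22.8                  32.8

55.9333333333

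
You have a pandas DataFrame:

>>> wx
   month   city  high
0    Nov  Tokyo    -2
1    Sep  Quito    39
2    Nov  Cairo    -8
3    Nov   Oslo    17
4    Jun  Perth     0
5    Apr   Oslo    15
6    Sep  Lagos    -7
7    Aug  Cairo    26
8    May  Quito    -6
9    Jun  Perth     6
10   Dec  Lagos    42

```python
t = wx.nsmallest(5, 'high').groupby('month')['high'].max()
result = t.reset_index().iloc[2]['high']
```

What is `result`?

take 5 rows with smallest high:
  month   city  high
2   Nov  Cairo    -8
6   Sep  Lagos    -7
8   May  Quito    -6
0   Nov  Tokyo    -2
4   Jun  Perth     0
group by month, max of high:
month
Jun    0
May   -6
Nov   -2
Sep   -7
Name: high, dtype: int64
reset_index():
  month  high
0   Jun     0
1   May    -6
2   Nov    -2
3   Sep    -7
The value at position 2, column 'high' is -2.

-2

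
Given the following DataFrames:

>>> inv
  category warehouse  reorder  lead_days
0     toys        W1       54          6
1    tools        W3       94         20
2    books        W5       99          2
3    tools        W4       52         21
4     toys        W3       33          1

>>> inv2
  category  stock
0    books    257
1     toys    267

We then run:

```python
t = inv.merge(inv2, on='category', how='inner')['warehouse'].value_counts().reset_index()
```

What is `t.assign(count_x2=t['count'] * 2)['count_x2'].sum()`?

merge on 'category' (how='inner') → 3 rows:
  category warehouse  reorder  lead_days  stock
0     toys        W1       54          6    267
1    books        W5       99          2    257
2     toys        W3       33          1    267
value_counts of warehouse:
warehouse
W1    1
W5    1
W3    1
Name: count, dtype: int64
reset_index():
  warehouse  count
0        W1      1
1        W5      1
2        W3      1
add column count_x2 = t['count'] * 2:
  warehouse  count  count_x2
0        W1      1         2
1        W5      1         2
2        W3      1         2
Hence 6.

6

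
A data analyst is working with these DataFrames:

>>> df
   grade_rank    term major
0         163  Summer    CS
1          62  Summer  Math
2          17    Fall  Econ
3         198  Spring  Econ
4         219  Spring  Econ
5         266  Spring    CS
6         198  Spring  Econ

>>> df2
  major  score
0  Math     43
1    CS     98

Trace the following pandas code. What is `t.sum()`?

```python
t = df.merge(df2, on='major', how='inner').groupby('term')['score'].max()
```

196

merge on 'major' (how='inner') → 3 rows:
   grade_rank    term major  score
0         163  Summer    CS     98
1          62  Summer  Math     43
2         266  Spring    CS     98
group by term, max of score:
term
Spring    98
Summer    98
Name: score, dtype: int64
Taking the sum of the resulting series gives 196.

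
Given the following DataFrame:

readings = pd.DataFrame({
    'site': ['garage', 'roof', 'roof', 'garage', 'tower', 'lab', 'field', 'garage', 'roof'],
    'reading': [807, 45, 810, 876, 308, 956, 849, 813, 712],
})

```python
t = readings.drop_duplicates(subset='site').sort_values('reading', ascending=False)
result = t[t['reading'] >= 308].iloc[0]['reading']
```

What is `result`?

956

drop duplicate site (keep=first):
     site  reading
0  garage      807
1    roof       45
4   tower      308
5     lab      956
6   field      849
sort by reading descending:
     site  reading
5     lab      956
6   field      849
0  garage      807
4   tower      308
1    roof       45
filter rows where reading >= 308:
     site  reading
5     lab      956
6   field      849
0  garage      807
4   tower      308
So iloc[0]['reading'] = 956.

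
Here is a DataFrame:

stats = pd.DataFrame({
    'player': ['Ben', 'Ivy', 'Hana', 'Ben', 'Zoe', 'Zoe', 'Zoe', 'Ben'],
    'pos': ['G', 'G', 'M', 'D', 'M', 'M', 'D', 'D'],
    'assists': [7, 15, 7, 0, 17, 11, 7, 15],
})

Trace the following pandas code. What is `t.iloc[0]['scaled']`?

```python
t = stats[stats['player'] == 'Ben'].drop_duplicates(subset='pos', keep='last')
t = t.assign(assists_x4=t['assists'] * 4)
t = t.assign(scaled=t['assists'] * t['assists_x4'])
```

196

filter rows where player == 'Ben':
  player pos  assists
0    Ben   G        7
3    Ben   D        0
7    Ben   D       15
drop duplicate pos (keep=last):
  player pos  assists
0    Ben   G        7
7    Ben   D       15
add column assists_x4 = t['assists'] * 4:
  player pos  assists  assists_x4
0    Ben   G        7          28
7    Ben   D       15          60
add column scaled = t['assists'] * t['assists_x4']:
  player pos  assists  assists_x4  scaled
0    Ben   G        7          28     196
7    Ben   D       15          60     900
Taking the value at position 0, column 'scaled' gives 196.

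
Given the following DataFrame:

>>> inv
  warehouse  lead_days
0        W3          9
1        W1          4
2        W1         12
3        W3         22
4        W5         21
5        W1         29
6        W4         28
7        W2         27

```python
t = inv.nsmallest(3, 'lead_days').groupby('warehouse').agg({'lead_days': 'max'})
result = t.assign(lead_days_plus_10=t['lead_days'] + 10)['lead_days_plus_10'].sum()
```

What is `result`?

41

take 3 rows with smallest lead_days:
  warehouse  lead_days
1        W1          4
0        W3          9
2        W1         12
group by warehouse, max of lead_days:
           lead_days
warehouse           
W1                12
W3                 9
add column lead_days_plus_10 = t['lead_days'] + 10:
           lead_days  lead_days_plus_10
warehouse                              
W1                12                 22
W3                 9                 19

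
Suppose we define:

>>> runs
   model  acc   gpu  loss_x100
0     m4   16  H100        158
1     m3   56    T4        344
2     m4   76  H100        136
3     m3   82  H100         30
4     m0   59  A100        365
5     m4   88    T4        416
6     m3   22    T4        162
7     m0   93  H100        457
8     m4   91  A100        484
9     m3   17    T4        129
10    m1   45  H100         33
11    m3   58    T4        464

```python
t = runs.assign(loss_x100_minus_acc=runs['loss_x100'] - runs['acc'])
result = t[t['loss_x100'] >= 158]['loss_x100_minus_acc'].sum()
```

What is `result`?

2367

add column loss_x100_minus_acc = runs['loss_x100'] - runs['acc']:
   model  acc   gpu  loss_x100  loss_x100_minus_acc
0     m4   16  H100        158                  142
1     m3   56    T4        344                  288
2     m4   76  H100        136                   60
3     m3   82  H100         30                  -52
4     m0   59  A100        365                  306
5     m4   88    T4        416                  328
6     m3   22    T4        162                  140
7     m0   93  H100        457                  364
8     m4   91  A100        484                  393
9     m3   17    T4        129                  112
10    m1   45  H100         33                  -12
11    m3   58    T4        464                  406
filter rows where loss_x100 >= 158:
   model  acc   gpu  loss_x100  loss_x100_minus_acc
0     m4   16  H100        158                  142
1     m3   56    T4        344                  288
4     m0   59  A100        365                  306
5     m4   88    T4        416                  328
6     m3   22    T4        162                  140
7     m0   93  H100        457                  364
8     m4   91  A100        484                  393
11    m3   58    T4        464                  406
sum of column 'loss_x100_minus_acc' → 2367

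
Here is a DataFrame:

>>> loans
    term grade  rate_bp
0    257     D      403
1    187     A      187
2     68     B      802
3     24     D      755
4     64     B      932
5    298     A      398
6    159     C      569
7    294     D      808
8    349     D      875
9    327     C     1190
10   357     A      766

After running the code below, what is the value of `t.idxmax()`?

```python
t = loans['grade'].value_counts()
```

D

value_counts of grade:
grade
D    4
A    3
B    2
C    2
Name: count, dtype: int64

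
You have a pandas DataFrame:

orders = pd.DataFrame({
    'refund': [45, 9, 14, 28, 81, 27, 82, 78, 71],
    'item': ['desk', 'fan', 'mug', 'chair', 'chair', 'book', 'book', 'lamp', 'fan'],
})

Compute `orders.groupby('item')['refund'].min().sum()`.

201

group by item, min of refund:
item
book     27
chair    28
desk     45
fan       9
lamp     78
mug      14
Name: refund, dtype: int64
Then the sum of the resulting series: 201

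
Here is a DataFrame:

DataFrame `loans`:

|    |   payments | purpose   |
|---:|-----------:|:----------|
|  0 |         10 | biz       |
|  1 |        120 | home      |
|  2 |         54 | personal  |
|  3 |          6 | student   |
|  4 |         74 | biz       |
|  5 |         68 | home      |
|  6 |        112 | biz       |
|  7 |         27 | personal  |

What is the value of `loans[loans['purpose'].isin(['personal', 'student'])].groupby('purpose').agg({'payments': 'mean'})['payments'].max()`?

filter rows where purpose in ['personal', 'student']:
   payments   purpose
2        54  personal
3         6   student
7        27  personal
group by purpose, mean of payments:
          payments
purpose           
personal      40.5
student        6.0

40.5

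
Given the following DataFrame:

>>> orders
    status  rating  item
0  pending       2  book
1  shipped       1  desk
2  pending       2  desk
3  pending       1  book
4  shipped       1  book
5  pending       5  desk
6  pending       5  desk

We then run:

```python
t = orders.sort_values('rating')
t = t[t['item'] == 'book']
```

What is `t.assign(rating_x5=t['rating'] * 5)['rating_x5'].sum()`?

sort by rating:
    status  rating  item
1  shipped       1  desk
3  pending       1  book
4  shipped       1  book
0  pending       2  book
2  pending       2  desk
5  pending       5  desk
6  pending       5  desk
filter rows where item == 'book':
    status  rating  item
3  pending       1  book
4  shipped       1  book
0  pending       2  book
add column rating_x5 = t['rating'] * 5:
    status  rating  item  rating_x5
3  pending       1  book          5
4  shipped       1  book          5
0  pending       2  book         10
Then the sum of column 'rating_x5': 20

20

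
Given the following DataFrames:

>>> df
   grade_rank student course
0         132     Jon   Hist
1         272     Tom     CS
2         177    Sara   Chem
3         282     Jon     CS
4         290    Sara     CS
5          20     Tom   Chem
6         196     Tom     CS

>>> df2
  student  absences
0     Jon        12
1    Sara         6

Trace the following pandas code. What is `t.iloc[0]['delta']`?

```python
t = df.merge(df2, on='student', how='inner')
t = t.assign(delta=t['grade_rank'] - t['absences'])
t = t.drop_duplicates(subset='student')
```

120

merge on 'student' (how='inner') → 4 rows:
   grade_rank student course  absences
0         132     Jon   Hist        12
1         177    Sara   Chem         6
2         282     Jon     CS        12
3         290    Sara     CS         6
add column delta = t['grade_rank'] - t['absences']:
   grade_rank student course  absences  delta
0         132     Jon   Hist        12    120
1         177    Sara   Chem         6    171
2         282     Jon     CS        12    270
3         290    Sara     CS         6    284
drop duplicate student (keep=first):
   grade_rank student course  absences  delta
0         132     Jon   Hist        12    120
1         177    Sara   Chem         6    171
Taking the value at position 0, column 'delta' gives 120.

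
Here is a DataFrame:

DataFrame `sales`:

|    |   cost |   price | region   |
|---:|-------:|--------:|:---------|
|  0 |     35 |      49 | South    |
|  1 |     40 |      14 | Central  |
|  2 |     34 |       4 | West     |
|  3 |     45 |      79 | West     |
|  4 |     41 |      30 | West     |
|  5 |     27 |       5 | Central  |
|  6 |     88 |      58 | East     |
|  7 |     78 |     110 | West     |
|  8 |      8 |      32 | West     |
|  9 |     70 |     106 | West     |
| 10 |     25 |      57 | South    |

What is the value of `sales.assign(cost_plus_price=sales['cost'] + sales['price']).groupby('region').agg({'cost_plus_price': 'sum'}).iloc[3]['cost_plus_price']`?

637

add column cost_plus_price = sales['cost'] + sales['price']:
    cost  price   region  cost_plus_price
0     35     49    South               84
1     40     14  Central               54
2     34      4     West               38
3     45     79     West              124
4     41     30     West               71
5     27      5  Central               32
6     88     58     East              146
7     78    110     West              188
8      8     32     West               40
9     70    106     West              176
10    25     57    South               82
group by region, sum of cost_plus_price:
         cost_plus_price
region                  
Central               86
East                 146
South                166
West                 637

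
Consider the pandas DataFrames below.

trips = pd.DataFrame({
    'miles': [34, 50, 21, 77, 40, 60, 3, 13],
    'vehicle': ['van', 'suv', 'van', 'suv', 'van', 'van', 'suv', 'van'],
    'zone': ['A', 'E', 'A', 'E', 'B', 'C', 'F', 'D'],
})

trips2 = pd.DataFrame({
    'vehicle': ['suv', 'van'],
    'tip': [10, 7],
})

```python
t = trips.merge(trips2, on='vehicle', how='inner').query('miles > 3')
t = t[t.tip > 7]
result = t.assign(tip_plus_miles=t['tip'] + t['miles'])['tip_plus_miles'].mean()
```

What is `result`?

merge on 'vehicle' (how='inner') → 8 rows:
   miles vehicle zone  tip
0     34     van    A    7
1     50     suv    E   10
2     21     van    A    7
3     77     suv    E   10
4     40     van    B    7
5     60     van    C    7
6      3     suv    F   10
7     13     van    D    7
filter rows where miles > 3:
   miles vehicle zone  tip
0     34     van    A    7
1     50     suv    E   10
2     21     van    A    7
3     77     suv    E   10
4     40     van    B    7
5     60     van    C    7
7     13     van    D    7
filter rows where tip > 7:
   miles vehicle zone  tip
1     50     suv    E   10
3     77     suv    E   10
add column tip_plus_miles = t['tip'] + t['miles']:
   miles vehicle zone  tip  tip_plus_miles
1     50     suv    E   10              60
3     77     suv    E   10              87
mean of column 'tip_plus_miles' → 73.5

73.5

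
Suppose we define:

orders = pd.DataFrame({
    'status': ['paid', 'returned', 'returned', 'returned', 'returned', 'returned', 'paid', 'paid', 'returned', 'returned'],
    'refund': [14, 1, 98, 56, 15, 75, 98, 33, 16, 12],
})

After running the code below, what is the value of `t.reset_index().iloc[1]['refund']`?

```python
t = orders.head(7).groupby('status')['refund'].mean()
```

take first 7 rows:
     status  refund
0      paid      14
1  returned       1
2  returned      98
3  returned      56
4  returned      15
5  returned      75
6      paid      98
group by status, mean of refund:
status
paid        56.0
returned    49.0
Name: refund, dtype: float64
reset_index():
     status  refund
0      paid    56.0
1  returned    49.0

49.0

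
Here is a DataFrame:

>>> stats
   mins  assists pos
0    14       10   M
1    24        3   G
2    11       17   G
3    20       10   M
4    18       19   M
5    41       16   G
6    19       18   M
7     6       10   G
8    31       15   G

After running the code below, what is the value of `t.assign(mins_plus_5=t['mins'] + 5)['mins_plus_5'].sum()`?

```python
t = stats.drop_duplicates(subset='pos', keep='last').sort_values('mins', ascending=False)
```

60

drop duplicate pos (keep=last):
   mins  assists pos
6    19       18   M
8    31       15   G
sort by mins descending:
   mins  assists pos
8    31       15   G
6    19       18   M
add column mins_plus_5 = t['mins'] + 5:
   mins  assists pos  mins_plus_5
8    31       15   G           36
6    19       18   M           24
Reading off the sum of column 'mins_plus_5', we get 60.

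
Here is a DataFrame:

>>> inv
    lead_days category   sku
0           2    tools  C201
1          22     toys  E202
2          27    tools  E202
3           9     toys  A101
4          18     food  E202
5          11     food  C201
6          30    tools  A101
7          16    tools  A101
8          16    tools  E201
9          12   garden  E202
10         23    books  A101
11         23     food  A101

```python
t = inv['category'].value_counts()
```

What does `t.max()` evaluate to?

value_counts of category:
category
tools     5
food      3
toys      2
garden    1
books     1
Name: count, dtype: int64

5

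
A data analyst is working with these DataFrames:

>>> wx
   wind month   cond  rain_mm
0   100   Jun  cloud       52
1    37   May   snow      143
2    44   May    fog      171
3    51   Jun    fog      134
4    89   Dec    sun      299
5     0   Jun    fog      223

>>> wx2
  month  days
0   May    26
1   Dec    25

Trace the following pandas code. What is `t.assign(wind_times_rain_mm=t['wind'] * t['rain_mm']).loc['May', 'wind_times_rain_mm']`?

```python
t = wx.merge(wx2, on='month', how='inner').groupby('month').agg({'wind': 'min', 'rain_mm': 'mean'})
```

5809.0

merge on 'month' (how='inner') → 3 rows:
   wind month  cond  rain_mm  days
0    37   May  snow      143    26
1    44   May   fog      171    26
2    89   Dec   sun      299    25
group by month: min(wind), mean(rain_mm):
       wind  rain_mm
month               
Dec      89    299.0
May      37    157.0
add column wind_times_rain_mm = t['wind'] * t['rain_mm']:
       wind  rain_mm  wind_times_rain_mm
month                                   
Dec      89    299.0             26611.0
May      37    157.0              5809.0
The value at row 'May', column 'wind_times_rain_mm' is 5809.0.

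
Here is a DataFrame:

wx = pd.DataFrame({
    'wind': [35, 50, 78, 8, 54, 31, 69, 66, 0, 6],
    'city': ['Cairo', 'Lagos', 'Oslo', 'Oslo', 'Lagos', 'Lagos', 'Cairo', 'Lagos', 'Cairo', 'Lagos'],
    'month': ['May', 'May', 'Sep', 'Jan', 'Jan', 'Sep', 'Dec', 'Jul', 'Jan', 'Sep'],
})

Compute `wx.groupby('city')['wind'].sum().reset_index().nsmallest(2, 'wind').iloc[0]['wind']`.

86

group by city, sum of wind:
city
Cairo    104
Lagos    207
Oslo      86
Name: wind, dtype: int64
reset_index():
    city  wind
0  Cairo   104
1  Lagos   207
2   Oslo    86
take 2 rows with smallest wind:
    city  wind
2   Oslo    86
0  Cairo   104
So iloc[0]['wind'] = 86.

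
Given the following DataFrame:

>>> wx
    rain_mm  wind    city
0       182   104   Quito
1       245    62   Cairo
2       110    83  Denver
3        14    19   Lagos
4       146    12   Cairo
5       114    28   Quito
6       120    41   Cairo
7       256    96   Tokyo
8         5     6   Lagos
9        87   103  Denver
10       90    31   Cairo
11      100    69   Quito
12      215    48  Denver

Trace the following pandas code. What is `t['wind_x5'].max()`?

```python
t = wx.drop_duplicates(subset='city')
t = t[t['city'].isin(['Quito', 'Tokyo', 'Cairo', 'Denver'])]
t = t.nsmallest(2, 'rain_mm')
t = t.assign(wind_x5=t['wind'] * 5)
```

drop duplicate city (keep=first):
   rain_mm  wind    city
0      182   104   Quito
1      245    62   Cairo
2      110    83  Denver
3       14    19   Lagos
7      256    96   Tokyo
filter rows where city in ['Quito', 'Tokyo', 'Cairo', 'Denver']:
   rain_mm  wind    city
0      182   104   Quito
1      245    62   Cairo
2      110    83  Denver
7      256    96   Tokyo
take 2 rows with smallest rain_mm:
   rain_mm  wind    city
2      110    83  Denver
0      182   104   Quito
add column wind_x5 = t['wind'] * 5:
   rain_mm  wind    city  wind_x5
2      110    83  Denver      415
0      182   104   Quito      520

520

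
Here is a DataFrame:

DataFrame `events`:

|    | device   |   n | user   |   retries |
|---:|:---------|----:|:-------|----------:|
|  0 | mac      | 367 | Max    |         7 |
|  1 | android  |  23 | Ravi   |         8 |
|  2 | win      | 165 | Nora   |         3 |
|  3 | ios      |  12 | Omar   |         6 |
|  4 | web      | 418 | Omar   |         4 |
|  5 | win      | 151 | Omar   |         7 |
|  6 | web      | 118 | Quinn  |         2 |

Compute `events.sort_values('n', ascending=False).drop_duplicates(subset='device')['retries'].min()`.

3

sort by n descending:
    device    n   user  retries
4      web  418   Omar        4
0      mac  367    Max        7
2      win  165   Nora        3
5      win  151   Omar        7
6      web  118  Quinn        2
1  android   23   Ravi        8
3      ios   12   Omar        6
drop duplicate device (keep=first):
    device    n  user  retries
4      web  418  Omar        4
0      mac  367   Max        7
2      win  165  Nora        3
1  android   23  Ravi        8
3      ios   12  Omar        6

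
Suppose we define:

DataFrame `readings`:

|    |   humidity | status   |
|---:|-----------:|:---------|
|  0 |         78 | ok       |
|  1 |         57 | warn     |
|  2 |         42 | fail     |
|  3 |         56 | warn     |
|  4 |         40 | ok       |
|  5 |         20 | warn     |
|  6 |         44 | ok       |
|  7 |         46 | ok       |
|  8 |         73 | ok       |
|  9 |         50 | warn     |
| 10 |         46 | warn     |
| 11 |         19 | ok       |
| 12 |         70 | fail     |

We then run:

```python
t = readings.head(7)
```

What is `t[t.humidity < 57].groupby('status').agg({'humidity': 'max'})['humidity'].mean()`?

take first 7 rows:
   humidity status
0        78     ok
1        57   warn
2        42   fail
3        56   warn
4        40     ok
5        20   warn
6        44     ok
filter rows where humidity < 57:
   humidity status
2        42   fail
3        56   warn
4        40     ok
5        20   warn
6        44     ok
group by status, max of humidity:
        humidity
status          
fail          42
ok            44
warn          56
Hence 47.3333333333.

47.3333333333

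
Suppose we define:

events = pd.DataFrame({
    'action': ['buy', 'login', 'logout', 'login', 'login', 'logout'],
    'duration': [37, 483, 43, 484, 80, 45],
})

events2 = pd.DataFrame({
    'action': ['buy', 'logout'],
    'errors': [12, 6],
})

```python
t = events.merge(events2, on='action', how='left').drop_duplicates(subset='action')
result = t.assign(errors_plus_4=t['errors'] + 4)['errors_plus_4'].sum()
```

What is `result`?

26.0

merge on 'action' (how='left') → 6 rows:
   action  duration  errors
0     buy        37    12.0
1   login       483     NaN
2  logout        43     6.0
3   login       484     NaN
4   login        80     NaN
5  logout        45     6.0
drop duplicate action (keep=first):
   action  duration  errors
0     buy        37    12.0
1   login       483     NaN
2  logout        43     6.0
add column errors_plus_4 = t['errors'] + 4:
   action  duration  errors  errors_plus_4
0     buy        37    12.0           16.0
1   login       483     NaN            NaN
2  logout        43     6.0           10.0
The sum of column 'errors_plus_4' is 26.0.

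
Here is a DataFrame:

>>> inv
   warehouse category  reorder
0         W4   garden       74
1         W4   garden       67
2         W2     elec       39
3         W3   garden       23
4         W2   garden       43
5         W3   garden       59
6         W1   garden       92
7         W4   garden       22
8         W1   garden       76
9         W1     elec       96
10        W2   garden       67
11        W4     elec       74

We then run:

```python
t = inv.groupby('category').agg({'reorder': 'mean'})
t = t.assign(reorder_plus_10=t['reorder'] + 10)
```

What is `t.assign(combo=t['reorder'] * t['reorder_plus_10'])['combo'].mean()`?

4754.0617284

group by category, mean of reorder:
            reorder
category           
elec      69.666667
garden    58.111111
add column reorder_plus_10 = t['reorder'] + 10:
            reorder  reorder_plus_10
category                            
elec      69.666667        79.666667
garden    58.111111        68.111111
add column combo = t['reorder'] * t['reorder_plus_10']:
            reorder  reorder_plus_10        combo
category                                         
elec      69.666667        79.666667  5550.111111
garden    58.111111        68.111111  3958.012346
Finally, mean of column 'combo' = 4754.0617284.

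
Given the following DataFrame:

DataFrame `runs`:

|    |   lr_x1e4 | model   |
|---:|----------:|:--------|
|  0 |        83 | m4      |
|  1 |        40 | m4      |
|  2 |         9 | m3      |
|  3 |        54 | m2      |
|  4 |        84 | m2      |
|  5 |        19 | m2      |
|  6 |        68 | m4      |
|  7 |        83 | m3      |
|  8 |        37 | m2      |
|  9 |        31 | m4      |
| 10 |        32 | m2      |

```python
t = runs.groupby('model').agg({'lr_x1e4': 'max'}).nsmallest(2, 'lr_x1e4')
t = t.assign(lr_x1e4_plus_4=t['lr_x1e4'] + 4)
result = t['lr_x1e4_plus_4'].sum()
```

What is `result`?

174

group by model, max of lr_x1e4:
       lr_x1e4
model         
m2          84
m3          83
m4          83
take 2 rows with smallest lr_x1e4:
       lr_x1e4
model         
m3          83
m4          83
add column lr_x1e4_plus_4 = t['lr_x1e4'] + 4:
       lr_x1e4  lr_x1e4_plus_4
model                         
m3          83              87
m4          83              87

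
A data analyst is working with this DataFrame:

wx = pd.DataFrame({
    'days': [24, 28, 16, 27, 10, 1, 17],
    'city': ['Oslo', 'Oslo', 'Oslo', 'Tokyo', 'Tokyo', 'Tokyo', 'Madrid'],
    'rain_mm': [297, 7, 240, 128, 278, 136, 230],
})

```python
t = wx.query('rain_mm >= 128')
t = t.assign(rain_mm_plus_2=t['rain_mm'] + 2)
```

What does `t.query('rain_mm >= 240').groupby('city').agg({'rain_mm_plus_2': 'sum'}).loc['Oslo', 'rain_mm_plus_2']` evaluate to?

541

filter rows where rain_mm >= 128:
   days    city  rain_mm
0    24    Oslo      297
2    16    Oslo      240
3    27   Tokyo      128
4    10   Tokyo      278
5     1   Tokyo      136
6    17  Madrid      230
add column rain_mm_plus_2 = t['rain_mm'] + 2:
   days    city  rain_mm  rain_mm_plus_2
0    24    Oslo      297             299
2    16    Oslo      240             242
3    27   Tokyo      128             130
4    10   Tokyo      278             280
5     1   Tokyo      136             138
6    17  Madrid      230             232
filter rows where rain_mm >= 240:
   days   city  rain_mm  rain_mm_plus_2
0    24   Oslo      297             299
2    16   Oslo      240             242
4    10  Tokyo      278             280
group by city, sum of rain_mm_plus_2:
       rain_mm_plus_2
city                 
Oslo              541
Tokyo             280
Reading off the value at row 'Oslo', column 'rain_mm_plus_2', we get 541.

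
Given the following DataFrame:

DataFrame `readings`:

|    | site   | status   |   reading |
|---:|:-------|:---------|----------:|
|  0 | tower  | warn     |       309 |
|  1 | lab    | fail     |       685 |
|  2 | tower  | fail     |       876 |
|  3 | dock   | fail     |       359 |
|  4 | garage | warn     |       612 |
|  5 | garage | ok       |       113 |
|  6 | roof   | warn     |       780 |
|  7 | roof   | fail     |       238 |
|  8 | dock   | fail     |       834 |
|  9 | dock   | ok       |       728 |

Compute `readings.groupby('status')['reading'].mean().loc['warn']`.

group by status, mean of reading:
status
fail    598.4
ok      420.5
warn    567.0
Name: reading, dtype: float64
Hence 567.0.

567.0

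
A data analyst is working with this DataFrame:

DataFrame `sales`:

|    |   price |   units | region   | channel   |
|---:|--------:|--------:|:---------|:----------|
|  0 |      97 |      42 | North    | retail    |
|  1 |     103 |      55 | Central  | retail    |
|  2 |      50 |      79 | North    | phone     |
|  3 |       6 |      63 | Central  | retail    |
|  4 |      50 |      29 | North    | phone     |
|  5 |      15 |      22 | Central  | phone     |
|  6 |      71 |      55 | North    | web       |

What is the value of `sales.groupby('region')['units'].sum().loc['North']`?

205

group by region, sum of units:
region
Central    140
North      205
Name: units, dtype: int64
So loc['North'] = 205.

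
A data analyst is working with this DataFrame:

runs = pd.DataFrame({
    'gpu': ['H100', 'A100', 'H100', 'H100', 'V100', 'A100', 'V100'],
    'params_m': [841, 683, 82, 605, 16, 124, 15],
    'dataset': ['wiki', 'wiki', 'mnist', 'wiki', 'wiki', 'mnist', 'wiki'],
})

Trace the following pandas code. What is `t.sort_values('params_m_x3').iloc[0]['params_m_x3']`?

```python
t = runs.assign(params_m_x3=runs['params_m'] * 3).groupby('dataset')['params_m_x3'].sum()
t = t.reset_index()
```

add column params_m_x3 = runs['params_m'] * 3:
    gpu  params_m dataset  params_m_x3
0  H100       841    wiki         2523
1  A100       683    wiki         2049
2  H100        82   mnist          246
3  H100       605    wiki         1815
4  V100        16    wiki           48
5  A100       124   mnist          372
6  V100        15    wiki           45
group by dataset, sum of params_m_x3:
dataset
mnist     618
wiki     6480
Name: params_m_x3, dtype: int64
reset_index():
  dataset  params_m_x3
0   mnist          618
1    wiki         6480
sort by params_m_x3:
  dataset  params_m_x3
0   mnist          618
1    wiki         6480
The value at position 0, column 'params_m_x3' is 618.

618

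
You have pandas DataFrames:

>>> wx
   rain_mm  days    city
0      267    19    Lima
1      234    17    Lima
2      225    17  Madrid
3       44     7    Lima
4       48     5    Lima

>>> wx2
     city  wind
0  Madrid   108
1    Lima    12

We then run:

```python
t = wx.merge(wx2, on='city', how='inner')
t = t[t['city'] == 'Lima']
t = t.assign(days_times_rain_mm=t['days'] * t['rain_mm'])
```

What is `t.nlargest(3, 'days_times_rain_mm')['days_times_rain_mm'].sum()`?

9359

merge on 'city' (how='inner') → 5 rows:
   rain_mm  days    city  wind
0      267    19    Lima    12
1      234    17    Lima    12
2      225    17  Madrid   108
3       44     7    Lima    12
4       48     5    Lima    12
filter rows where city == 'Lima':
   rain_mm  days  city  wind
0      267    19  Lima    12
1      234    17  Lima    12
3       44     7  Lima    12
4       48     5  Lima    12
add column days_times_rain_mm = t['days'] * t['rain_mm']:
   rain_mm  days  city  wind  days_times_rain_mm
0      267    19  Lima    12                5073
1      234    17  Lima    12                3978
3       44     7  Lima    12                 308
4       48     5  Lima    12                 240
take 3 rows with largest days_times_rain_mm:
   rain_mm  days  city  wind  days_times_rain_mm
0      267    19  Lima    12                5073
1      234    17  Lima    12                3978
3       44     7  Lima    12                 308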